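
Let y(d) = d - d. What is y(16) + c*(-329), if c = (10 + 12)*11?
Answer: -79618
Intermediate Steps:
y(d) = 0
c = 242 (c = 22*11 = 242)
y(16) + c*(-329) = 0 + 242*(-329) = 0 - 79618 = -79618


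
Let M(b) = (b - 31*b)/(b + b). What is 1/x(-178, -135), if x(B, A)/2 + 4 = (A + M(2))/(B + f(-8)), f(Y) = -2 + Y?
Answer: -47/301 ≈ -0.15615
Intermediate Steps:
M(b) = -15 (M(b) = (-30*b)/((2*b)) = (-30*b)*(1/(2*b)) = -15)
x(B, A) = -8 + 2*(-15 + A)/(-10 + B) (x(B, A) = -8 + 2*((A - 15)/(B + (-2 - 8))) = -8 + 2*((-15 + A)/(B - 10)) = -8 + 2*((-15 + A)/(-10 + B)) = -8 + 2*(-15 + A)/(-10 + B))
1/x(-178, -135) = 1/(2*(25 - 135 - 4*(-178))/(-10 - 178)) = 1/(2*(25 - 135 + 712)/(-188)) = 1/(2*(-1/188)*602) = 1/(-301/47) = -47/301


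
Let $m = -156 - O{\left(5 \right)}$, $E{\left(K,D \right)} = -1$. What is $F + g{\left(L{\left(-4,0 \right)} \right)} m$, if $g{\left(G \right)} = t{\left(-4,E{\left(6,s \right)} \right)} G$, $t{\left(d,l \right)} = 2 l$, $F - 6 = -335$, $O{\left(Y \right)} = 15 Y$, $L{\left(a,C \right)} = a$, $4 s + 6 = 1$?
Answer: $-2177$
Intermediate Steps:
$s = - \frac{5}{4}$ ($s = - \frac{3}{2} + \frac{1}{4} \cdot 1 = - \frac{3}{2} + \frac{1}{4} = - \frac{5}{4} \approx -1.25$)
$F = -329$ ($F = 6 - 335 = -329$)
$g{\left(G \right)} = - 2 G$ ($g{\left(G \right)} = 2 \left(-1\right) G = - 2 G$)
$m = -231$ ($m = -156 - 15 \cdot 5 = -156 - 75 = -231$)
$F + g{\left(L{\left(-4,0 \right)} \right)} m = -329 + \left(-2\right) \left(-4\right) \left(-231\right) = -329 + 8 \left(-231\right) = -329 - 1848 = -2177$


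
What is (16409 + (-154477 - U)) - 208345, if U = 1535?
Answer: -347948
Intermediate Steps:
(16409 + (-154477 - U)) - 208345 = (16409 + (-154477 - 1*1535)) - 208345 = (16409 + (-154477 - 1535)) - 208345 = (16409 - 156012) - 208345 = -139603 - 208345 = -347948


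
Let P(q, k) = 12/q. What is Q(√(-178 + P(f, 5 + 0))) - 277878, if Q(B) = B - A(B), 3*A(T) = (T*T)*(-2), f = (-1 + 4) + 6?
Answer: -2501962/9 + I*√1590/3 ≈ -2.78e+5 + 13.292*I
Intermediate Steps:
f = 9 (f = 3 + 6 = 9)
A(T) = -2*T²/3 (A(T) = ((T*T)*(-2))/3 = (T²*(-2))/3 = (-2*T²)/3 = -2*T²/3)
Q(B) = B + 2*B²/3 (Q(B) = B - (-2)*B²/3 = B + 2*B²/3)
Q(√(-178 + P(f, 5 + 0))) - 277878 = √(-178 + 12/9)*(3 + 2*√(-178 + 12/9))/3 - 277878 = √(-178 + 12*(⅑))*(3 + 2*√(-178 + 12*(⅑)))/3 - 277878 = √(-178 + 4/3)*(3 + 2*√(-178 + 4/3))/3 - 277878 = √(-530/3)*(3 + 2*√(-530/3))/3 - 277878 = (I*√1590/3)*(3 + 2*(I*√1590/3))/3 - 277878 = (I*√1590/3)*(3 + 2*I*√1590/3)/3 - 277878 = I*√1590*(3 + 2*I*√1590/3)/9 - 277878 = -277878 + I*√1590*(3 + 2*I*√1590/3)/9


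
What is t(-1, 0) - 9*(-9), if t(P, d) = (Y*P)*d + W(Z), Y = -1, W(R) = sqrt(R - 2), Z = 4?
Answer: 81 + sqrt(2) ≈ 82.414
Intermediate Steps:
W(R) = sqrt(-2 + R)
t(P, d) = sqrt(2) - P*d (t(P, d) = (-P)*d + sqrt(-2 + 4) = -P*d + sqrt(2) = sqrt(2) - P*d)
t(-1, 0) - 9*(-9) = (sqrt(2) - 1*(-1)*0) - 9*(-9) = (sqrt(2) + 0) + 81 = sqrt(2) + 81 = 81 + sqrt(2)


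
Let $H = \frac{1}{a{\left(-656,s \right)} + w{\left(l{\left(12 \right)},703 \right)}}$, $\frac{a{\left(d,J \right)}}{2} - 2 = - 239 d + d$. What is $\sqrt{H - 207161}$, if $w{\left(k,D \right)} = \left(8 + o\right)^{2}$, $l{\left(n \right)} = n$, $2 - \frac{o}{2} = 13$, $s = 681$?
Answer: $\frac{i \sqrt{5056217469875310}}{156228} \approx 455.15 i$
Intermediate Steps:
$o = -22$ ($o = 4 - 26 = -22$)
$a{\left(d,J \right)} = 4 - 476 d$ ($a{\left(d,J \right)} = 4 + 2 \left(- 239 d + d\right) = 4 + 2 \left(- 238 d\right) = 4 - 476 d$)
$w{\left(k,D \right)} = 196$ ($w{\left(k,D \right)} = \left(8 - 22\right)^{2} = \left(-14\right)^{2} = 196$)
$H = \frac{1}{312456}$ ($H = \frac{1}{\left(4 - -312256\right) + 196} = \frac{1}{\left(4 + 312256\right) + 196} = \frac{1}{312260 + 196} = \frac{1}{312456} \approx 3.2005 \cdot 10^{-6}$)
$\sqrt{H - 207161} = \sqrt{\frac{1}{312456} - 207161} = \sqrt{- \frac{64728697415}{312456}} = \frac{i \sqrt{5056217469875310}}{156228}$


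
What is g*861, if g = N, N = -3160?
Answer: -2720760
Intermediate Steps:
g = -3160
g*861 = -3160*861 = -2720760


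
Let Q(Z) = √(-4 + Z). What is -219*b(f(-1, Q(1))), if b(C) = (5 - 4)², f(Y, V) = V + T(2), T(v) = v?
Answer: -219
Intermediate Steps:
f(Y, V) = 2 + V (f(Y, V) = V + 2 = 2 + V)
b(C) = 1 (b(C) = 1² = 1)
-219*b(f(-1, Q(1))) = -219*1 = -219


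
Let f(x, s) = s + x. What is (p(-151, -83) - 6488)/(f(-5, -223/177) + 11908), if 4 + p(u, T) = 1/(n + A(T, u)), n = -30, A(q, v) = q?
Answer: -129846669/238046704 ≈ -0.54547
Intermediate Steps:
p(u, T) = -4 + 1/(-30 + T)
(p(-151, -83) - 6488)/(f(-5, -223/177) + 11908) = ((121 - 4*(-83))/(-30 - 83) - 6488)/((-223/177 - 5) + 11908) = ((121 + 332)/(-113) - 6488)/((-223*1/177 - 5) + 11908) = (-1/113*453 - 6488)/((-223/177 - 5) + 11908) = (-453/113 - 6488)/(-1108/177 + 11908) = -733597/(113*2106608/177) = -733597/113*177/2106608 = -129846669/238046704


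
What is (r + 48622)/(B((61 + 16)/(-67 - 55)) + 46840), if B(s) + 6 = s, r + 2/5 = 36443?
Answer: 51889406/28568355 ≈ 1.8163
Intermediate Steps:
r = 182213/5 (r = -⅖ + 36443 = 182213/5 ≈ 36443.)
B(s) = -6 + s
(r + 48622)/(B((61 + 16)/(-67 - 55)) + 46840) = (182213/5 + 48622)/((-6 + (61 + 16)/(-67 - 55)) + 46840) = 425323/(5*((-6 + 77/(-122)) + 46840)) = 425323/(5*((-6 + 77*(-1/122)) + 46840)) = 425323/(5*((-6 - 77/122) + 46840)) = 425323/(5*(-809/122 + 46840)) = 425323/(5*(5713671/122)) = (425323/5)*(122/5713671) = 51889406/28568355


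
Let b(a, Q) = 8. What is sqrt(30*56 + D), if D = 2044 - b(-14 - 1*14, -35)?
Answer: 2*sqrt(929) ≈ 60.959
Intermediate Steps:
D = 2036 (D = 2044 - 1*8 = 2044 - 8 = 2036)
sqrt(30*56 + D) = sqrt(30*56 + 2036) = sqrt(1680 + 2036) = sqrt(3716) = 2*sqrt(929)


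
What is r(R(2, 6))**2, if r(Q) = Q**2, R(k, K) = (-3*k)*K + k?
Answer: 1336336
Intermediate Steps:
R(k, K) = k - 3*K*k (R(k, K) = -3*K*k + k = k - 3*K*k)
r(R(2, 6))**2 = ((2*(1 - 3*6))**2)**2 = ((2*(1 - 18))**2)**2 = ((2*(-17))**2)**2 = ((-34)**2)**2 = 1156**2 = 1336336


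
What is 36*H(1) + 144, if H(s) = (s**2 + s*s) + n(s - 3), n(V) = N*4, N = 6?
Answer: 1080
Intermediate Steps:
n(V) = 24 (n(V) = 6*4 = 24)
H(s) = 24 + 2*s**2 (H(s) = (s**2 + s*s) + 24 = (s**2 + s**2) + 24 = 2*s**2 + 24 = 24 + 2*s**2)
36*H(1) + 144 = 36*(24 + 2*1**2) + 144 = 36*(24 + 2*1) + 144 = 36*(24 + 2) + 144 = 36*26 + 144 = 936 + 144 = 1080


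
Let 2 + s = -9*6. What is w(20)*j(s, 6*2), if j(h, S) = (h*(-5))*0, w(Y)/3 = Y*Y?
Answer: 0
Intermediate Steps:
w(Y) = 3*Y² (w(Y) = 3*(Y*Y) = 3*Y²)
s = -56 (s = -2 - 9*6 = -2 - 54 = -56)
j(h, S) = 0 (j(h, S) = -5*h*0 = 0)
w(20)*j(s, 6*2) = (3*20²)*0 = (3*400)*0 = 1200*0 = 0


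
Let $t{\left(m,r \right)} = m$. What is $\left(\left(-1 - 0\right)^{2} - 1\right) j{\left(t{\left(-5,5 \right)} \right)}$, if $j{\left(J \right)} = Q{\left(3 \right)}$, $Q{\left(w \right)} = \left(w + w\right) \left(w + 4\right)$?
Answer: $0$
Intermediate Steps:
$Q{\left(w \right)} = 2 w \left(4 + w\right)$
$j{\left(J \right)} = 42$ ($j{\left(J \right)} = 2 \cdot 3 \left(4 + 3\right) = 2 \cdot 3 \cdot 7 = 42$)
$\left(\left(-1 - 0\right)^{2} - 1\right) j{\left(t{\left(-5,5 \right)} \right)} = \left(\left(-1 - 0\right)^{2} - 1\right) 42 = \left(\left(-1 + 0\right)^{2} - 1\right) 42 = \left(\left(-1\right)^{2} - 1\right) 42 = \left(1 - 1\right) 42 = 0 \cdot 42 = 0$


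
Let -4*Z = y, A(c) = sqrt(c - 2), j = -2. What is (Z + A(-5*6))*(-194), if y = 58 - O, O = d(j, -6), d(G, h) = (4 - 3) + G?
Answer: 5723/2 - 776*I*sqrt(2) ≈ 2861.5 - 1097.4*I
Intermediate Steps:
d(G, h) = 1 + G
O = -1 (O = 1 - 2 = -1)
A(c) = sqrt(-2 + c)
y = 59 (y = 58 - 1*(-1) = 58 + 1 = 59)
Z = -59/4 (Z = -1/4*59 = -59/4 ≈ -14.750)
(Z + A(-5*6))*(-194) = (-59/4 + sqrt(-2 - 5*6))*(-194) = (-59/4 + sqrt(-2 - 30))*(-194) = (-59/4 + sqrt(-32))*(-194) = (-59/4 + 4*I*sqrt(2))*(-194) = 5723/2 - 776*I*sqrt(2)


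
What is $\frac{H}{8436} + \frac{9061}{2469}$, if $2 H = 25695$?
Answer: $\frac{72106049}{13885656} \approx 5.1928$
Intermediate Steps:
$H = \frac{25695}{2}$ ($H = \frac{1}{2} \cdot 25695 = \frac{25695}{2} \approx 12848.0$)
$\frac{H}{8436} + \frac{9061}{2469} = \frac{25695}{2 \cdot 8436} + \frac{9061}{2469} = \frac{25695}{2} \cdot \frac{1}{8436} + 9061 \cdot \frac{1}{2469} = \frac{8565}{5624} + \frac{9061}{2469} = \frac{72106049}{13885656}$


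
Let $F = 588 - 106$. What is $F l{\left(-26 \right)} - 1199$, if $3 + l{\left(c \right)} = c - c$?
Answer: $-2645$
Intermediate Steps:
$F = 482$
$l{\left(c \right)} = -3$ ($l{\left(c \right)} = -3 + \left(c - c\right) = -3 + 0 = -3$)
$F l{\left(-26 \right)} - 1199 = 482 \left(-3\right) - 1199 = -1446 - 1199 = -2645$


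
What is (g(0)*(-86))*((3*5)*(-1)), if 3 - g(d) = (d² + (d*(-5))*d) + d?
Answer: 3870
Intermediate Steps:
g(d) = 3 - d + 4*d² (g(d) = 3 - ((d² + (d*(-5))*d) + d) = 3 - ((d² + (-5*d)*d) + d) = 3 - ((d² - 5*d²) + d) = 3 - (-4*d² + d) = 3 - (d - 4*d²) = 3 + (-d + 4*d²) = 3 - d + 4*d²)
(g(0)*(-86))*((3*5)*(-1)) = ((3 - 1*0 + 4*0²)*(-86))*((3*5)*(-1)) = ((3 + 0 + 4*0)*(-86))*(15*(-1)) = ((3 + 0 + 0)*(-86))*(-15) = (3*(-86))*(-15) = -258*(-15) = 3870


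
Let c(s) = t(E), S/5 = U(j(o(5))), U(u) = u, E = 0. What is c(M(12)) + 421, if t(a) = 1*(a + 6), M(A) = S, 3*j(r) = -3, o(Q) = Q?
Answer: 427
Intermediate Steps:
j(r) = -1 (j(r) = (⅓)*(-3) = -1)
S = -5 (S = 5*(-1) = -5)
M(A) = -5
t(a) = 6 + a (t(a) = 1*(6 + a) = 6 + a)
c(s) = 6 (c(s) = 6 + 0 = 6)
c(M(12)) + 421 = 6 + 421 = 427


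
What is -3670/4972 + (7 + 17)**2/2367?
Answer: -323501/653818 ≈ -0.49479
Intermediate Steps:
-3670/4972 + (7 + 17)**2/2367 = -3670*1/4972 + 24**2*(1/2367) = -1835/2486 + 576*(1/2367) = -1835/2486 + 64/263 = -323501/653818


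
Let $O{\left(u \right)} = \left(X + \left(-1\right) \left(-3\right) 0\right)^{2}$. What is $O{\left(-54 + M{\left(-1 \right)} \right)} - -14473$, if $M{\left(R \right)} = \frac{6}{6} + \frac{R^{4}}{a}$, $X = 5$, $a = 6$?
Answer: $14498$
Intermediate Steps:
$M{\left(R \right)} = 1 + \frac{R^{4}}{6}$ ($M{\left(R \right)} = \frac{6}{6} + \frac{R^{4}}{6} = 6 \cdot \frac{1}{6} + R^{4} \cdot \frac{1}{6} = 1 + \frac{R^{4}}{6}$)
$O{\left(u \right)} = 25$ ($O{\left(u \right)} = \left(5 + \left(-1\right) \left(-3\right) 0\right)^{2} = \left(5 + 3 \cdot 0\right)^{2} = \left(5 + 0\right)^{2} = 5^{2} = 25$)
$O{\left(-54 + M{\left(-1 \right)} \right)} - -14473 = 25 - -14473 = 25 + 14473 = 14498$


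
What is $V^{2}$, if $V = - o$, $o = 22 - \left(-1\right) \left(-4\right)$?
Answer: $324$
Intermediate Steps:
$o = 18$ ($o = 22 - 4 = 18$)
$V = -18$ ($V = \left(-1\right) 18 = -18$)
$V^{2} = \left(-18\right)^{2} = 324$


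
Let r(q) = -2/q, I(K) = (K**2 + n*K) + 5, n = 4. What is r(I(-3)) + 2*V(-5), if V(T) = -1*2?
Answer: -5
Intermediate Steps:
V(T) = -2
I(K) = 5 + K**2 + 4*K (I(K) = (K**2 + 4*K) + 5 = 5 + K**2 + 4*K)
r(I(-3)) + 2*V(-5) = -2/(5 + (-3)**2 + 4*(-3)) + 2*(-2) = -2/(5 + 9 - 12) - 4 = -2/2 - 4 = -2*1/2 - 4 = -1 - 4 = -5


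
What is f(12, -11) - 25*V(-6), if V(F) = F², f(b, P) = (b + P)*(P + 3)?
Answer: -908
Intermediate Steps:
f(b, P) = (3 + P)*(P + b) (f(b, P) = (P + b)*(3 + P) = (3 + P)*(P + b))
f(12, -11) - 25*V(-6) = ((-11)² + 3*(-11) + 3*12 - 11*12) - 25*(-6)² = (121 - 33 + 36 - 132) - 25*36 = -8 - 900 = -908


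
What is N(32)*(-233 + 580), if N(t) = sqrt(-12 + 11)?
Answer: 347*I ≈ 347.0*I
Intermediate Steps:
N(t) = I (N(t) = sqrt(-1) = I)
N(32)*(-233 + 580) = I*(-233 + 580) = I*347 = 347*I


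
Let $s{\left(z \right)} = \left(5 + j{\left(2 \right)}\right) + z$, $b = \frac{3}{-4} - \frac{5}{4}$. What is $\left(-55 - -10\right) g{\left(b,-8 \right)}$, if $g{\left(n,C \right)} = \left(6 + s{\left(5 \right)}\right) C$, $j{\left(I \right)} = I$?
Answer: $6480$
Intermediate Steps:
$b = -2$ ($b = 3 \left(- \frac{1}{4}\right) - \frac{5}{4} = - \frac{3}{4} - \frac{5}{4} = -2$)
$s{\left(z \right)} = 7 + z$ ($s{\left(z \right)} = \left(5 + 2\right) + z = 7 + z$)
$g{\left(n,C \right)} = 18 C$ ($g{\left(n,C \right)} = \left(6 + \left(7 + 5\right)\right) C = \left(6 + 12\right) C = 18 C$)
$\left(-55 - -10\right) g{\left(b,-8 \right)} = \left(-55 - -10\right) 18 \left(-8\right) = \left(-55 + 10\right) \left(-144\right) = \left(-45\right) \left(-144\right) = 6480$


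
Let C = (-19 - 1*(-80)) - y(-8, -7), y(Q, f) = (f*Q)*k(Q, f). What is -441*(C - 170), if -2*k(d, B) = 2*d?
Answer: 245637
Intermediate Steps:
k(d, B) = -d
y(Q, f) = -f*Q² (y(Q, f) = (f*Q)*(-Q) = (Q*f)*(-Q) = -f*Q²)
C = -387 (C = (-19 - 1*(-80)) - (-1)*(-7)*(-8)² = (-19 + 80) - (-1)*(-7)*64 = 61 - 1*448 = 61 - 448 = -387)
-441*(C - 170) = -441*(-387 - 170) = -441*(-557) = 245637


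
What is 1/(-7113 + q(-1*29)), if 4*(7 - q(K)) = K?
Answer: -4/28395 ≈ -0.00014087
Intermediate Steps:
q(K) = 7 - K/4
1/(-7113 + q(-1*29)) = 1/(-7113 + (7 - (-1)*29/4)) = 1/(-7113 + (7 - 1/4*(-29))) = 1/(-7113 + (7 + 29/4)) = 1/(-7113 + 57/4) = 1/(-28395/4) = -4/28395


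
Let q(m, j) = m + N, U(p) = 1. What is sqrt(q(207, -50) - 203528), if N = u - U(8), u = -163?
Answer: I*sqrt(203485) ≈ 451.09*I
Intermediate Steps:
N = -164 (N = -163 - 1*1 = -163 - 1 = -164)
q(m, j) = -164 + m (q(m, j) = m - 164 = -164 + m)
sqrt(q(207, -50) - 203528) = sqrt((-164 + 207) - 203528) = sqrt(43 - 203528) = sqrt(-203485) = I*sqrt(203485)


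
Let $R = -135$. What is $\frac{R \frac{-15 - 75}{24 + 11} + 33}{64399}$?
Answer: $\frac{2661}{450793} \approx 0.0059029$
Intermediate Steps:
$\frac{R \frac{-15 - 75}{24 + 11} + 33}{64399} = \frac{- 135 \frac{-15 - 75}{24 + 11} + 33}{64399} = \left(- 135 \left(- \frac{90}{35}\right) + 33\right) \frac{1}{64399} = \left(- 135 \left(\left(-90\right) \frac{1}{35}\right) + 33\right) \frac{1}{64399} = \left(\left(-135\right) \left(- \frac{18}{7}\right) + 33\right) \frac{1}{64399} = \left(\frac{2430}{7} + 33\right) \frac{1}{64399} = \frac{2661}{7} \cdot \frac{1}{64399} = \frac{2661}{450793}$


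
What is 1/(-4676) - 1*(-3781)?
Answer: 17679955/4676 ≈ 3781.0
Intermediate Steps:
1/(-4676) - 1*(-3781) = -1/4676 + 3781 = 17679955/4676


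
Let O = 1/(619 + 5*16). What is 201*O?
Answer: 67/233 ≈ 0.28755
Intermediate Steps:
O = 1/699 (O = 1/(619 + 80) = 1/699 ≈ 0.0014306)
201*O = 201*(1/699) = 67/233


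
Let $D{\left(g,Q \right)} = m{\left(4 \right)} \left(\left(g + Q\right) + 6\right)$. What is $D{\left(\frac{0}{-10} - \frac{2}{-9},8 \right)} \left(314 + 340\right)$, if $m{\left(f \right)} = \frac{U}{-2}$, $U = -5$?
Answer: $\frac{69760}{3} \approx 23253.0$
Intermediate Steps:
$m{\left(f \right)} = \frac{5}{2}$ ($m{\left(f \right)} = - \frac{5}{-2} = \left(-5\right) \left(- \frac{1}{2}\right) = \frac{5}{2}$)
$D{\left(g,Q \right)} = 15 + \frac{5 Q}{2} + \frac{5 g}{2}$ ($D{\left(g,Q \right)} = \frac{5 \left(\left(g + Q\right) + 6\right)}{2} = \frac{5 \left(\left(Q + g\right) + 6\right)}{2} = \frac{5 \left(6 + Q + g\right)}{2} = 15 + \frac{5 Q}{2} + \frac{5 g}{2}$)
$D{\left(\frac{0}{-10} - \frac{2}{-9},8 \right)} \left(314 + 340\right) = \left(15 + \frac{5}{2} \cdot 8 + \frac{5 \left(\frac{0}{-10} - \frac{2}{-9}\right)}{2}\right) \left(314 + 340\right) = \left(15 + 20 + \frac{5 \left(0 \left(- \frac{1}{10}\right) - - \frac{2}{9}\right)}{2}\right) 654 = \left(15 + 20 + \frac{5 \left(0 + \frac{2}{9}\right)}{2}\right) 654 = \left(15 + 20 + \frac{5}{2} \cdot \frac{2}{9}\right) 654 = \left(15 + 20 + \frac{5}{9}\right) 654 = \frac{320}{9} \cdot 654 = \frac{69760}{3}$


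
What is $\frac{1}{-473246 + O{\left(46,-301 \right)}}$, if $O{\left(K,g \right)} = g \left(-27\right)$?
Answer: $- \frac{1}{465119} \approx -2.15 \cdot 10^{-6}$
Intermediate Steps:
$O{\left(K,g \right)} = - 27 g$
$\frac{1}{-473246 + O{\left(46,-301 \right)}} = \frac{1}{-473246 - -8127} = \frac{1}{-473246 + 8127} = \frac{1}{-465119} = - \frac{1}{465119}$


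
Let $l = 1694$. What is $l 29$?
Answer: $49126$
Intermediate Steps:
$l 29 = 1694 \cdot 29 = 49126$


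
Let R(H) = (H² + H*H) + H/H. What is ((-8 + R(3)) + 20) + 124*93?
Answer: 11563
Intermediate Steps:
R(H) = 1 + 2*H² (R(H) = (H² + H²) + 1 = 2*H² + 1 = 1 + 2*H²)
((-8 + R(3)) + 20) + 124*93 = ((-8 + (1 + 2*3²)) + 20) + 124*93 = ((-8 + (1 + 2*9)) + 20) + 11532 = ((-8 + (1 + 18)) + 20) + 11532 = ((-8 + 19) + 20) + 11532 = (11 + 20) + 11532 = 31 + 11532 = 11563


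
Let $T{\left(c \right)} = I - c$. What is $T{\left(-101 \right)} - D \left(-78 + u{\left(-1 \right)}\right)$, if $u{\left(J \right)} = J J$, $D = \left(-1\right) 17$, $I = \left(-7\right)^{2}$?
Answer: $-1159$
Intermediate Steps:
$I = 49$
$D = -17$
$T{\left(c \right)} = 49 - c$
$u{\left(J \right)} = J^{2}$
$T{\left(-101 \right)} - D \left(-78 + u{\left(-1 \right)}\right) = \left(49 - -101\right) - - 17 \left(-78 + \left(-1\right)^{2}\right) = \left(49 + 101\right) - - 17 \left(-78 + 1\right) = 150 - \left(-17\right) \left(-77\right) = 150 - 1309 = -1159$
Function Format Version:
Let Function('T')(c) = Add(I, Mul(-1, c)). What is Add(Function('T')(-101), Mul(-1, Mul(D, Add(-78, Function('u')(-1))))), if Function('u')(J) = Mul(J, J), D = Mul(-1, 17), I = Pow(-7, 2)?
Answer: -1159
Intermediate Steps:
I = 49
D = -17
Function('T')(c) = Add(49, Mul(-1, c))
Function('u')(J) = Pow(J, 2)
Add(Function('T')(-101), Mul(-1, Mul(D, Add(-78, Function('u')(-1))))) = Add(Add(49, Mul(-1, -101)), Mul(-1, Mul(-17, Add(-78, Pow(-1, 2))))) = Add(Add(49, 101), Mul(-1, Mul(-17, Add(-78, 1)))) = Add(150, Mul(-1, Mul(-17, -77))) = Add(150, Mul(-1, 1309)) = Add(150, -1309) = -1159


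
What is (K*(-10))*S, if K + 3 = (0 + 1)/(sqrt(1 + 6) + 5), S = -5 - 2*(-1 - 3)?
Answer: 245/3 + 5*sqrt(7)/3 ≈ 86.076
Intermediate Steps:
S = 3 (S = -5 - 2*(-4) = -5 + 8 = 3)
K = -3 + 1/(5 + sqrt(7)) (K = -3 + (0 + 1)/(sqrt(1 + 6) + 5) = -3 + 1/(sqrt(7) + 5) = -3 + 1/(5 + sqrt(7)) ≈ -2.8692)
(K*(-10))*S = ((-49/18 - sqrt(7)/18)*(-10))*3 = (245/9 + 5*sqrt(7)/9)*3 = 245/3 + 5*sqrt(7)/3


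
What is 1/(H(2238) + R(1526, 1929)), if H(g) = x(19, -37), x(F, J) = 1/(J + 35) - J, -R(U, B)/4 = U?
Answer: -2/12135 ≈ -0.00016481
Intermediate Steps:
R(U, B) = -4*U
x(F, J) = 1/(35 + J) - J
H(g) = 73/2 (H(g) = (1 - 1*(-37)² - 35*(-37))/(35 - 37) = (1 - 1*1369 + 1295)/(-2) = -(1 - 1369 + 1295)/2 = -½*(-73) = 73/2)
1/(H(2238) + R(1526, 1929)) = 1/(73/2 - 4*1526) = 1/(73/2 - 6104) = 1/(-12135/2) = -2/12135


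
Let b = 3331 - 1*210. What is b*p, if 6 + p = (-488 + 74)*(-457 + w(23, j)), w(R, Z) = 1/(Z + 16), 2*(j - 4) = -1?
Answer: 7675225620/13 ≈ 5.9040e+8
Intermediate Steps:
j = 7/2 (j = 4 + (½)*(-1) = 4 - ½ = 7/2 ≈ 3.5000)
w(R, Z) = 1/(16 + Z)
p = 2459220/13 (p = -6 + (-488 + 74)*(-457 + 1/(16 + 7/2)) = -6 - 414*(-457 + 1/(39/2)) = -6 - 414*(-457 + 2/39) = -6 - 414*(-17821/39) = -6 + 2459298/13 = 2459220/13 ≈ 1.8917e+5)
b = 3121 (b = 3331 - 210 = 3121)
b*p = 3121*(2459220/13) = 7675225620/13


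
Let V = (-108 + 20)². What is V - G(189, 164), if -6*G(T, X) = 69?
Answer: 15511/2 ≈ 7755.5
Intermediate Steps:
G(T, X) = -23/2 (G(T, X) = -⅙*69 = -23/2)
V = 7744 (V = (-88)² = 7744)
V - G(189, 164) = 7744 - 1*(-23/2) = 7744 + 23/2 = 15511/2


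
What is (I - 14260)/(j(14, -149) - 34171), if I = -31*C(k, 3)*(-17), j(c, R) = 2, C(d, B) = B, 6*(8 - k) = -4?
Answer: 12679/34169 ≈ 0.37107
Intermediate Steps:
k = 26/3 (k = 8 - ⅙*(-4) = 8 + ⅔ = 26/3 ≈ 8.6667)
I = 1581 (I = -31*3*(-17) = -93*(-17) = 1581)
(I - 14260)/(j(14, -149) - 34171) = (1581 - 14260)/(2 - 34171) = -12679/(-34169) = -12679*(-1/34169) = 12679/34169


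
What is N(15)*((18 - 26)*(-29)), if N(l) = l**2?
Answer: 52200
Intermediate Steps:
N(15)*((18 - 26)*(-29)) = 15**2*((18 - 26)*(-29)) = 225*(-8*(-29)) = 225*232 = 52200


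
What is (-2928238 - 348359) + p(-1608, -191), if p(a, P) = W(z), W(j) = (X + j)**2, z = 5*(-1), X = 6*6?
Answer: -3275636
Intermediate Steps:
X = 36
z = -5
W(j) = (36 + j)**2
p(a, P) = 961 (p(a, P) = (36 - 5)**2 = 31**2 = 961)
(-2928238 - 348359) + p(-1608, -191) = (-2928238 - 348359) + 961 = -3276597 + 961 = -3275636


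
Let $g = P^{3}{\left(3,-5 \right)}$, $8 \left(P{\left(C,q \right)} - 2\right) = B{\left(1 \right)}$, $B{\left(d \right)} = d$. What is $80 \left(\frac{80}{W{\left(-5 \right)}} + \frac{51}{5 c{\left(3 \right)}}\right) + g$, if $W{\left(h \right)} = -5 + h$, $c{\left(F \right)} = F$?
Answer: $- \frac{183503}{512} \approx -358.4$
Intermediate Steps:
$P{\left(C,q \right)} = \frac{17}{8}$ ($P{\left(C,q \right)} = 2 + \frac{1}{8} \cdot 1 = 2 + \frac{1}{8} = \frac{17}{8}$)
$g = \frac{4913}{512}$ ($g = \left(\frac{17}{8}\right)^{3} = \frac{4913}{512} \approx 9.5957$)
$80 \left(\frac{80}{W{\left(-5 \right)}} + \frac{51}{5 c{\left(3 \right)}}\right) + g = 80 \left(\frac{80}{-5 - 5} + \frac{51}{5 \cdot 3}\right) + \frac{4913}{512} = 80 \left(\frac{80}{-10} + \frac{51}{15}\right) + \frac{4913}{512} = 80 \left(80 \left(- \frac{1}{10}\right) + 51 \cdot \frac{1}{15}\right) + \frac{4913}{512} = 80 \left(-8 + \frac{17}{5}\right) + \frac{4913}{512} = 80 \left(- \frac{23}{5}\right) + \frac{4913}{512} = -368 + \frac{4913}{512} = - \frac{183503}{512}$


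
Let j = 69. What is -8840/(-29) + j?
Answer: 10841/29 ≈ 373.83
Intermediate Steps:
-8840/(-29) + j = -8840/(-29) + 69 = -8840*(-1)/29 + 69 = -85*(-104/29) + 69 = 8840/29 + 69 = 10841/29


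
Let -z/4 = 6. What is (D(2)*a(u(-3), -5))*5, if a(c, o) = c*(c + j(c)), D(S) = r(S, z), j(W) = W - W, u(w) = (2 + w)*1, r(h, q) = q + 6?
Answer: -90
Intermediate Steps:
z = -24 (z = -4*6 = -24)
r(h, q) = 6 + q
u(w) = 2 + w
j(W) = 0
D(S) = -18 (D(S) = 6 - 24 = -18)
a(c, o) = c² (a(c, o) = c*(c + 0) = c*c = c²)
(D(2)*a(u(-3), -5))*5 = -18*(2 - 3)²*5 = -18*(-1)²*5 = -18*1*5 = -18*5 = -90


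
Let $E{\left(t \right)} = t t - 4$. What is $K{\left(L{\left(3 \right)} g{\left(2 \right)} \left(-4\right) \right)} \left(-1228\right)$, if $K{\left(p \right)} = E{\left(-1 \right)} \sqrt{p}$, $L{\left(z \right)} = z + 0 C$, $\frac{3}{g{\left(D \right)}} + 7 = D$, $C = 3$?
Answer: $\frac{22104 \sqrt{5}}{5} \approx 9885.2$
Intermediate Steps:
$g{\left(D \right)} = \frac{3}{-7 + D}$
$L{\left(z \right)} = z$ ($L{\left(z \right)} = z + 0 \cdot 3 = z + 0 = z$)
$E{\left(t \right)} = -4 + t^{2}$ ($E{\left(t \right)} = t^{2} - 4 = -4 + t^{2}$)
$K{\left(p \right)} = - 3 \sqrt{p}$ ($K{\left(p \right)} = \left(-4 + \left(-1\right)^{2}\right) \sqrt{p} = \left(-4 + 1\right) \sqrt{p} = - 3 \sqrt{p}$)
$K{\left(L{\left(3 \right)} g{\left(2 \right)} \left(-4\right) \right)} \left(-1228\right) = - 3 \sqrt{3 \frac{3}{-7 + 2} \left(-4\right)} \left(-1228\right) = - 3 \sqrt{3 \frac{3}{-5} \left(-4\right)} \left(-1228\right) = - 3 \sqrt{3 \cdot 3 \left(- \frac{1}{5}\right) \left(-4\right)} \left(-1228\right) = - 3 \sqrt{3 \left(- \frac{3}{5}\right) \left(-4\right)} \left(-1228\right) = - 3 \sqrt{\left(- \frac{9}{5}\right) \left(-4\right)} \left(-1228\right) = - 3 \sqrt{\frac{36}{5}} \left(-1228\right) = - 3 \frac{6 \sqrt{5}}{5} \left(-1228\right) = - \frac{18 \sqrt{5}}{5} \left(-1228\right) = \frac{22104 \sqrt{5}}{5}$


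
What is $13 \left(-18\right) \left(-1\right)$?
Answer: $234$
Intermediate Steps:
$13 \left(-18\right) \left(-1\right) = \left(-234\right) \left(-1\right) = 234$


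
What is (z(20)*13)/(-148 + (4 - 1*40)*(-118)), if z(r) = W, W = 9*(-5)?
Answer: -117/820 ≈ -0.14268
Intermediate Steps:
W = -45
z(r) = -45
(z(20)*13)/(-148 + (4 - 1*40)*(-118)) = (-45*13)/(-148 + (4 - 1*40)*(-118)) = -585/(-148 + (4 - 40)*(-118)) = -585/(-148 - 36*(-118)) = -585/(-148 + 4248) = -585/4100 = -585*1/4100 = -117/820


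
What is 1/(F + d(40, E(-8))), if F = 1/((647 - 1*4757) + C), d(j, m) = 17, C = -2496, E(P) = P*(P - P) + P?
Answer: 6606/112301 ≈ 0.058824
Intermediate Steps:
E(P) = P (E(P) = P*0 + P = 0 + P = P)
F = -1/6606 (F = 1/((647 - 1*4757) - 2496) = 1/((647 - 4757) - 2496) = 1/(-4110 - 2496) = 1/(-6606) = -1/6606 ≈ -0.00015138)
1/(F + d(40, E(-8))) = 1/(-1/6606 + 17) = 1/(112301/6606) = 6606/112301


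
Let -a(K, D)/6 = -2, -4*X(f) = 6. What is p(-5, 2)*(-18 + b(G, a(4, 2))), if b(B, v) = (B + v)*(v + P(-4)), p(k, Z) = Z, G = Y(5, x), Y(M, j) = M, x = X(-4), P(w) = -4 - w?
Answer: 372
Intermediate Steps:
X(f) = -3/2 (X(f) = -¼*6 = -3/2)
x = -3/2 ≈ -1.5000
G = 5
a(K, D) = 12 (a(K, D) = -6*(-2) = 12)
b(B, v) = v*(B + v) (b(B, v) = (B + v)*(v + (-4 - 1*(-4))) = (B + v)*(v + (-4 + 4)) = (B + v)*(v + 0) = (B + v)*v = v*(B + v))
p(-5, 2)*(-18 + b(G, a(4, 2))) = 2*(-18 + 12*(5 + 12)) = 2*(-18 + 12*17) = 2*(-18 + 204) = 2*186 = 372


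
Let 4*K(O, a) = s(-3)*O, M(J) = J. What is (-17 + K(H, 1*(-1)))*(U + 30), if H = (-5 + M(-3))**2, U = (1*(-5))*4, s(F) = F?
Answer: -650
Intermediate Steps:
U = -20 (U = -5*4 = -20)
H = 64 (H = (-5 - 3)**2 = (-8)**2 = 64)
K(O, a) = -3*O/4 (K(O, a) = (-3*O)/4 = -3*O/4)
(-17 + K(H, 1*(-1)))*(U + 30) = (-17 - 3/4*64)*(-20 + 30) = (-17 - 48)*10 = -65*10 = -650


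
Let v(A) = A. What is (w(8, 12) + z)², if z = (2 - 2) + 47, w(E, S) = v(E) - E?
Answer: 2209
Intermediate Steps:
w(E, S) = 0 (w(E, S) = E - E = 0)
z = 47 (z = 0 + 47 = 47)
(w(8, 12) + z)² = (0 + 47)² = 47² = 2209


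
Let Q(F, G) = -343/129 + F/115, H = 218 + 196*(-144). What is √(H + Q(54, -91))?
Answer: I*√6163964589315/14835 ≈ 167.36*I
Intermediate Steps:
H = -28006 (H = 218 - 28224 = -28006)
Q(F, G) = -343/129 + F/115 (Q(F, G) = -343*1/129 + F*(1/115) = -343/129 + F/115)
√(H + Q(54, -91)) = √(-28006 + (-343/129 + (1/115)*54)) = √(-28006 + (-343/129 + 54/115)) = √(-28006 - 32479/14835) = √(-415501489/14835) = I*√6163964589315/14835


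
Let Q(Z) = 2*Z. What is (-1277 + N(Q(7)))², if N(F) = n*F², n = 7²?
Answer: 69338929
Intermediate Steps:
n = 49
N(F) = 49*F²
(-1277 + N(Q(7)))² = (-1277 + 49*(2*7)²)² = (-1277 + 49*14²)² = (-1277 + 49*196)² = (-1277 + 9604)² = 8327² = 69338929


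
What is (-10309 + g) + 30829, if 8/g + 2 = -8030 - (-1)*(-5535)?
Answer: 278394832/13567 ≈ 20520.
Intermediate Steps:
g = -8/13567 (g = 8/(-2 + (-8030 - (-1)*(-5535))) = 8/(-2 + (-8030 - 1*5535)) = 8/(-2 + (-8030 - 5535)) = 8/(-2 - 13565) = 8/(-13567) = 8*(-1/13567) = -8/13567 ≈ -0.00058967)
(-10309 + g) + 30829 = (-10309 - 8/13567) + 30829 = -139862211/13567 + 30829 = 278394832/13567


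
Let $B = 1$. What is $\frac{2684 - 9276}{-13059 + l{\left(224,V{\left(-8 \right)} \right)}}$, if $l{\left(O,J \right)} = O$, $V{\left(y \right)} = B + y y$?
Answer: $\frac{6592}{12835} \approx 0.5136$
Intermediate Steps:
$V{\left(y \right)} = 1 + y^{2}$ ($V{\left(y \right)} = 1 + y y = 1 + y^{2}$)
$\frac{2684 - 9276}{-13059 + l{\left(224,V{\left(-8 \right)} \right)}} = \frac{2684 - 9276}{-13059 + 224} = - \frac{6592}{-12835} = \left(-6592\right) \left(- \frac{1}{12835}\right) = \frac{6592}{12835}$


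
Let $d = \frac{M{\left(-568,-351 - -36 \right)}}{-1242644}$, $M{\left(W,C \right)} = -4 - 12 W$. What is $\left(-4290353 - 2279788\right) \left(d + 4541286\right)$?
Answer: $- \frac{713012143728978951}{23897} \approx -2.9837 \cdot 10^{13}$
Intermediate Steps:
$d = - \frac{131}{23897}$ ($d = \frac{-4 - -6816}{-1242644} = \left(-4 + 6816\right) \left(- \frac{1}{1242644}\right) = 6812 \left(- \frac{1}{1242644}\right) = - \frac{131}{23897} \approx -0.0054819$)
$\left(-4290353 - 2279788\right) \left(d + 4541286\right) = \left(-4290353 - 2279788\right) \left(- \frac{131}{23897} + 4541286\right) = \left(-6570141\right) \frac{108523111411}{23897} = - \frac{713012143728978951}{23897}$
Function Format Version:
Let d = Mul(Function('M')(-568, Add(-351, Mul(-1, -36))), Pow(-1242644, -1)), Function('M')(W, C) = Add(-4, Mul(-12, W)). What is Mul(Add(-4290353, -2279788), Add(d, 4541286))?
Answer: Rational(-713012143728978951, 23897) ≈ -2.9837e+13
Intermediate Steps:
d = Rational(-131, 23897) (d = Mul(Add(-4, Mul(-12, -568)), Pow(-1242644, -1)) = Mul(Add(-4, 6816), Rational(-1, 1242644)) = Mul(6812, Rational(-1, 1242644)) = Rational(-131, 23897) ≈ -0.0054819)
Mul(Add(-4290353, -2279788), Add(d, 4541286)) = Mul(Add(-4290353, -2279788), Add(Rational(-131, 23897), 4541286)) = Mul(-6570141, Rational(108523111411, 23897)) = Rational(-713012143728978951, 23897)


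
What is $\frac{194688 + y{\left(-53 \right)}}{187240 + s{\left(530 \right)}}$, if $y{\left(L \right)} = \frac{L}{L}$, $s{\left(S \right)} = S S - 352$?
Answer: $\frac{194689}{467788} \approx 0.41619$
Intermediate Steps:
$s{\left(S \right)} = -352 + S^{2}$ ($s{\left(S \right)} = S^{2} - 352 = -352 + S^{2}$)
$y{\left(L \right)} = 1$
$\frac{194688 + y{\left(-53 \right)}}{187240 + s{\left(530 \right)}} = \frac{194688 + 1}{187240 - \left(352 - 530^{2}\right)} = \frac{194689}{187240 + \left(-352 + 280900\right)} = \frac{194689}{187240 + 280548} = \frac{194689}{467788}$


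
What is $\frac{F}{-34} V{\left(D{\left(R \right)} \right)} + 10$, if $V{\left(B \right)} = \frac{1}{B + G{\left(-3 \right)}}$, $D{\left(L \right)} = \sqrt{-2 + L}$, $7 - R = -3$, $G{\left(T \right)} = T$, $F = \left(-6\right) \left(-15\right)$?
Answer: $\frac{305}{17} + \frac{90 \sqrt{2}}{17} \approx 25.428$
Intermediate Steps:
$F = 90$
$R = 10$ ($R = 7 - -3 = 7 + 3 = 10$)
$V{\left(B \right)} = \frac{1}{-3 + B}$ ($V{\left(B \right)} = \frac{1}{B - 3} = \frac{1}{-3 + B}$)
$\frac{F}{-34} V{\left(D{\left(R \right)} \right)} + 10 = \frac{90 \frac{1}{-34}}{-3 + \sqrt{-2 + 10}} + 10 = \frac{90 \left(- \frac{1}{34}\right)}{-3 + \sqrt{8}} + 10 = - \frac{45}{17 \left(-3 + 2 \sqrt{2}\right)} + 10 = 10 - \frac{45}{17 \left(-3 + 2 \sqrt{2}\right)}$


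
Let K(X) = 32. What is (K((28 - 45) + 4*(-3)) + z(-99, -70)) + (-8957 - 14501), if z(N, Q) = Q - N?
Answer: -23397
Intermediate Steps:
(K((28 - 45) + 4*(-3)) + z(-99, -70)) + (-8957 - 14501) = (32 + (-70 - 1*(-99))) + (-8957 - 14501) = (32 + (-70 + 99)) - 23458 = (32 + 29) - 23458 = 61 - 23458 = -23397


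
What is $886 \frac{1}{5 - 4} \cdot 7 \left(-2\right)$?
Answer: $-12404$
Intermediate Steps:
$886 \frac{1}{5 - 4} \cdot 7 \left(-2\right) = 886 \cdot 1^{-1} \cdot 7 \left(-2\right) = 886 \cdot 1 \cdot 7 \left(-2\right) = 886 \cdot 7 \left(-2\right) = 886 \left(-14\right) = -12404$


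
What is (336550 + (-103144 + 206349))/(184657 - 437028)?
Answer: -439755/252371 ≈ -1.7425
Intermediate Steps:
(336550 + (-103144 + 206349))/(184657 - 437028) = (336550 + 103205)/(-252371) = 439755*(-1/252371) = -439755/252371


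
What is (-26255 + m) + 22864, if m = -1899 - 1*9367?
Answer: -14657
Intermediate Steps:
m = -11266 (m = -1899 - 9367 = -11266)
(-26255 + m) + 22864 = (-26255 - 11266) + 22864 = -37521 + 22864 = -14657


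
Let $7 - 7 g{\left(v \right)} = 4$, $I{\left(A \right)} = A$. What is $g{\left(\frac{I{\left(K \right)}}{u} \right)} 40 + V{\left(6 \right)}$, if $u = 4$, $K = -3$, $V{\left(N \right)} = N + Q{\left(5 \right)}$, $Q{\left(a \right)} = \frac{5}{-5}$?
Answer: $\frac{155}{7} \approx 22.143$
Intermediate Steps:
$Q{\left(a \right)} = -1$ ($Q{\left(a \right)} = 5 \left(- \frac{1}{5}\right) = -1$)
$V{\left(N \right)} = -1 + N$ ($V{\left(N \right)} = N - 1 = -1 + N$)
$g{\left(v \right)} = \frac{3}{7}$ ($g{\left(v \right)} = 1 - \frac{4}{7} = \frac{3}{7}$)
$g{\left(\frac{I{\left(K \right)}}{u} \right)} 40 + V{\left(6 \right)} = \frac{3}{7} \cdot 40 + \left(-1 + 6\right) = \frac{120}{7} + 5 = \frac{155}{7}$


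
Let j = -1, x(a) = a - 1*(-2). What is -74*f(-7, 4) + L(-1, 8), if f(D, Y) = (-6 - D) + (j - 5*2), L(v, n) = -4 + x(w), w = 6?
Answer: 744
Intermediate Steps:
x(a) = 2 + a (x(a) = a + 2 = 2 + a)
L(v, n) = 4 (L(v, n) = -4 + (2 + 6) = -4 + 8 = 4)
f(D, Y) = -17 - D (f(D, Y) = (-6 - D) + (-1 - 5*2) = (-6 - D) + (-1 - 10) = (-6 - D) - 11 = -17 - D)
-74*f(-7, 4) + L(-1, 8) = -74*(-17 - 1*(-7)) + 4 = -74*(-17 + 7) + 4 = -74*(-10) + 4 = 740 + 4 = 744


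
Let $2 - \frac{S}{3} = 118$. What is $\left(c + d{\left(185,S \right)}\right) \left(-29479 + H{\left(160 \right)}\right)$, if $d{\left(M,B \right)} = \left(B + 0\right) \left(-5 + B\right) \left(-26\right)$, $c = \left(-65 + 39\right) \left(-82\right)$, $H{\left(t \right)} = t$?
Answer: $93580736028$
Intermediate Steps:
$S = -348$ ($S = 6 - 354 = -348$)
$c = 2132$ ($c = \left(-26\right) \left(-82\right) = 2132$)
$d{\left(M,B \right)} = - 26 B \left(-5 + B\right)$ ($d{\left(M,B \right)} = B \left(-5 + B\right) \left(-26\right) = - 26 B \left(-5 + B\right)$)
$\left(c + d{\left(185,S \right)}\right) \left(-29479 + H{\left(160 \right)}\right) = \left(2132 + 26 \left(-348\right) \left(5 - -348\right)\right) \left(-29479 + 160\right) = \left(2132 + 26 \left(-348\right) \left(5 + 348\right)\right) \left(-29319\right) = \left(2132 + 26 \left(-348\right) 353\right) \left(-29319\right) = \left(2132 - 3193944\right) \left(-29319\right) = \left(-3191812\right) \left(-29319\right) = 93580736028$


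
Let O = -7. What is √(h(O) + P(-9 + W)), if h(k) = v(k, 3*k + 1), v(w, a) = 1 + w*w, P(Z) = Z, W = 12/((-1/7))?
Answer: I*√43 ≈ 6.5574*I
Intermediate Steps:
W = -84 (W = 12/((-1*⅐)) = 12/(-⅐) = 12*(-7) = -84)
v(w, a) = 1 + w²
h(k) = 1 + k²
√(h(O) + P(-9 + W)) = √((1 + (-7)²) + (-9 - 84)) = √((1 + 49) - 93) = √(50 - 93) = √(-43) = I*√43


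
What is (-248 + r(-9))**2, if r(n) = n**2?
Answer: 27889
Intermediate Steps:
(-248 + r(-9))**2 = (-248 + (-9)**2)**2 = (-248 + 81)**2 = (-167)**2 = 27889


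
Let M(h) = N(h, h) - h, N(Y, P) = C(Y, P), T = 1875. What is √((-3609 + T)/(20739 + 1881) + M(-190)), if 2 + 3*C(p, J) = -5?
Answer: √23995782330/11310 ≈ 13.696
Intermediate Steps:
C(p, J) = -7/3 (C(p, J) = -⅔ + (⅓)*(-5) = -⅔ - 5/3 = -7/3)
N(Y, P) = -7/3
M(h) = -7/3 - h
√((-3609 + T)/(20739 + 1881) + M(-190)) = √((-3609 + 1875)/(20739 + 1881) + (-7/3 - 1*(-190))) = √(-1734/22620 + (-7/3 + 190)) = √(-1734*1/22620 + 563/3) = √(-289/3770 + 563/3) = √(2121643/11310) = √23995782330/11310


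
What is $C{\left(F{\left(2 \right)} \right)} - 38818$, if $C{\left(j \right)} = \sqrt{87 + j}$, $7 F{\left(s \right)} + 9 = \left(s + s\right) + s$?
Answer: $-38818 + \frac{\sqrt{4242}}{7} \approx -38809.0$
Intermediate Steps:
$F{\left(s \right)} = - \frac{9}{7} + \frac{3 s}{7}$ ($F{\left(s \right)} = - \frac{9}{7} + \frac{\left(s + s\right) + s}{7} = - \frac{9}{7} + \frac{2 s + s}{7} = - \frac{9}{7} + \frac{3 s}{7}$)
$C{\left(F{\left(2 \right)} \right)} - 38818 = \sqrt{87 + \left(- \frac{9}{7} + \frac{3}{7} \cdot 2\right)} - 38818 = \sqrt{87 + \left(- \frac{9}{7} + \frac{6}{7}\right)} - 38818 = \sqrt{87 - \frac{3}{7}} - 38818 = \sqrt{\frac{606}{7}} - 38818 = \frac{\sqrt{4242}}{7} - 38818 = -38818 + \frac{\sqrt{4242}}{7}$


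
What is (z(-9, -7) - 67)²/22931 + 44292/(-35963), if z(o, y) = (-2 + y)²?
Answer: -1008611104/824667553 ≈ -1.2231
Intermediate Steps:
(z(-9, -7) - 67)²/22931 + 44292/(-35963) = ((-2 - 7)² - 67)²/22931 + 44292/(-35963) = ((-9)² - 67)²*(1/22931) + 44292*(-1/35963) = (81 - 67)²*(1/22931) - 44292/35963 = 14²*(1/22931) - 44292/35963 = 196*(1/22931) - 44292/35963 = 196/22931 - 44292/35963 = -1008611104/824667553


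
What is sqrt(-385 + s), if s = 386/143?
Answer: I*sqrt(7817667)/143 ≈ 19.553*I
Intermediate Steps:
s = 386/143 (s = 386*(1/143) = 386/143 ≈ 2.6993)
sqrt(-385 + s) = sqrt(-385 + 386/143) = sqrt(-54669/143) = I*sqrt(7817667)/143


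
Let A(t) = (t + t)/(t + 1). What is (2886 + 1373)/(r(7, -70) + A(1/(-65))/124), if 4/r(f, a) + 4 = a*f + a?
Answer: -2382859392/4109 ≈ -5.7991e+5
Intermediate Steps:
A(t) = 2*t/(1 + t) (A(t) = (2*t)/(1 + t) = 2*t/(1 + t))
r(f, a) = 4/(-4 + a + a*f) (r(f, a) = 4/(-4 + (a*f + a)) = 4/(-4 + (a + a*f)) = 4/(-4 + a + a*f))
(2886 + 1373)/(r(7, -70) + A(1/(-65))/124) = (2886 + 1373)/(4/(-4 - 70 - 70*7) + (2/(-65*(1 + 1/(-65))))/124) = 4259/(4/(-4 - 70 - 490) + (2*(-1/65)/(1 - 1/65))*(1/124)) = 4259/(4/(-564) + (2*(-1/65)/(64/65))*(1/124)) = 4259/(4*(-1/564) + (2*(-1/65)*(65/64))*(1/124)) = 4259/(-1/141 - 1/32*1/124) = 4259/(-1/141 - 1/3968) = 4259/(-4109/559488) = 4259*(-559488/4109) = -2382859392/4109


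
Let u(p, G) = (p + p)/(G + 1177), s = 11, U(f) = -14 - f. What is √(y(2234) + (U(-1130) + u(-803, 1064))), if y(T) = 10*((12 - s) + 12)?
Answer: 2*√173719830/747 ≈ 35.289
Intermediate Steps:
u(p, G) = 2*p/(1177 + G) (u(p, G) = (2*p)/(1177 + G) = 2*p/(1177 + G))
y(T) = 130 (y(T) = 10*((12 - 1*11) + 12) = 10*((12 - 11) + 12) = 10*(1 + 12) = 10*13 = 130)
√(y(2234) + (U(-1130) + u(-803, 1064))) = √(130 + ((-14 - 1*(-1130)) + 2*(-803)/(1177 + 1064))) = √(130 + ((-14 + 1130) + 2*(-803)/2241)) = √(130 + (1116 + 2*(-803)*(1/2241))) = √(130 + (1116 - 1606/2241)) = √(130 + 2499350/2241) = √(2790680/2241) = 2*√173719830/747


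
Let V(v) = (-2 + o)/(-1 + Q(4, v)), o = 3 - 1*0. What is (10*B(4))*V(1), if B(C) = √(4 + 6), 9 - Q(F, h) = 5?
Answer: 10*√10/3 ≈ 10.541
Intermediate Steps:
Q(F, h) = 4 (Q(F, h) = 9 - 1*5 = 9 - 5 = 4)
o = 3 (o = 3 + 0 = 3)
V(v) = ⅓ (V(v) = (-2 + 3)/(-1 + 4) = 1/3 = 1*(⅓) = ⅓)
B(C) = √10
(10*B(4))*V(1) = (10*√10)*(⅓) = 10*√10/3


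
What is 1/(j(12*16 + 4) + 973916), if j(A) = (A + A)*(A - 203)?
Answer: 1/971172 ≈ 1.0297e-6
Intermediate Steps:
j(A) = 2*A*(-203 + A) (j(A) = (2*A)*(-203 + A) = 2*A*(-203 + A))
1/(j(12*16 + 4) + 973916) = 1/(2*(12*16 + 4)*(-203 + (12*16 + 4)) + 973916) = 1/(2*(192 + 4)*(-203 + (192 + 4)) + 973916) = 1/(2*196*(-203 + 196) + 973916) = 1/(2*196*(-7) + 973916) = 1/(-2744 + 973916) = 1/971172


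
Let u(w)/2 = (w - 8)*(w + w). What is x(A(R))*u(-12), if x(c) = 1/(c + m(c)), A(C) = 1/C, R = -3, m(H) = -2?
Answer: -2880/7 ≈ -411.43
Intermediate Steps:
u(w) = 4*w*(-8 + w) (u(w) = 2*((w - 8)*(w + w)) = 2*((-8 + w)*(2*w)) = 2*(2*w*(-8 + w)) = 4*w*(-8 + w))
x(c) = 1/(-2 + c) (x(c) = 1/(c - 2) = 1/(-2 + c))
x(A(R))*u(-12) = (4*(-12)*(-8 - 12))/(-2 + 1/(-3)) = (4*(-12)*(-20))/(-2 - 1/3) = 960/(-7/3) = -3/7*960 = -2880/7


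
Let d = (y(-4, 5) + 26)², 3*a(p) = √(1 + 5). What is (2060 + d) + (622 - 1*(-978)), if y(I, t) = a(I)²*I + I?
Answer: 36304/9 ≈ 4033.8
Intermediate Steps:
a(p) = √6/3 (a(p) = √(1 + 5)/3 = √6/3)
y(I, t) = 5*I/3 (y(I, t) = (√6/3)²*I + I = 2*I/3 + I = 5*I/3)
d = 3364/9 (d = ((5/3)*(-4) + 26)² = (-20/3 + 26)² = (58/3)² = 3364/9 ≈ 373.78)
(2060 + d) + (622 - 1*(-978)) = (2060 + 3364/9) + (622 - 1*(-978)) = 21904/9 + (622 + 978) = 21904/9 + 1600 = 36304/9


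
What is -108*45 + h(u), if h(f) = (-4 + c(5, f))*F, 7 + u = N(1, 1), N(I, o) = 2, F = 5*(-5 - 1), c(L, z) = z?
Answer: -4590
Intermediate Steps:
F = -30 (F = 5*(-6) = -30)
u = -5 (u = -7 + 2 = -5)
h(f) = 120 - 30*f (h(f) = (-4 + f)*(-30) = 120 - 30*f)
-108*45 + h(u) = -108*45 + (120 - 30*(-5)) = -4860 + (120 + 150) = -4860 + 270 = -4590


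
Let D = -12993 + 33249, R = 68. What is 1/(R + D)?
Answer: 1/20324 ≈ 4.9203e-5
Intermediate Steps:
D = 20256
1/(R + D) = 1/(68 + 20256) = 1/20324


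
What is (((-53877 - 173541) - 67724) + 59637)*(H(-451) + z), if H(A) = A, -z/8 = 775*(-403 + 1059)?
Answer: 957952148755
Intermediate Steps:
z = -4067200 (z = -6200*(-403 + 1059) = -6200*656 = -8*508400 = -4067200)
(((-53877 - 173541) - 67724) + 59637)*(H(-451) + z) = (((-53877 - 173541) - 67724) + 59637)*(-451 - 4067200) = ((-227418 - 67724) + 59637)*(-4067651) = (-295142 + 59637)*(-4067651) = -235505*(-4067651) = 957952148755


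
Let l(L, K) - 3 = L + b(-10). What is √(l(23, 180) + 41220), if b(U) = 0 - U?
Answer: 6*√1146 ≈ 203.12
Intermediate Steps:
b(U) = -U
l(L, K) = 13 + L (l(L, K) = 3 + (L - 1*(-10)) = 3 + (L + 10) = 3 + (10 + L) = 13 + L)
√(l(23, 180) + 41220) = √((13 + 23) + 41220) = √(36 + 41220) = √41256 = 6*√1146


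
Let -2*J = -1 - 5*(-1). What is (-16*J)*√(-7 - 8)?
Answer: 32*I*√15 ≈ 123.94*I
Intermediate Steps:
J = -2 (J = -(-1 - 5*(-1))/2 = -(-1 - 1*(-5))/2 = -(-1 + 5)/2 = -½*4 = -2)
(-16*J)*√(-7 - 8) = (-16*(-2))*√(-7 - 8) = 32*√(-15) = 32*(I*√15) = 32*I*√15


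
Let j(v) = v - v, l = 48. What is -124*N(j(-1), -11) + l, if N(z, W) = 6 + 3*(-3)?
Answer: 420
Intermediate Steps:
j(v) = 0
N(z, W) = -3 (N(z, W) = 6 - 9 = -3)
-124*N(j(-1), -11) + l = -124*(-3) + 48 = 372 + 48 = 420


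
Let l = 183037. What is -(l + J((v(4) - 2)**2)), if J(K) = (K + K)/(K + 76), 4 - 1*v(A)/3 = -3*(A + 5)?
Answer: -1529656771/8357 ≈ -1.8304e+5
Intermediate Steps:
v(A) = 57 + 9*A (v(A) = 12 - (-9)*(A + 5) = 12 - (-9)*(5 + A) = 12 - 3*(-15 - 3*A) = 12 + (45 + 9*A) = 57 + 9*A)
J(K) = 2*K/(76 + K) (J(K) = (2*K)/(76 + K) = 2*K/(76 + K))
-(l + J((v(4) - 2)**2)) = -(183037 + 2*((57 + 9*4) - 2)**2/(76 + ((57 + 9*4) - 2)**2)) = -(183037 + 2*((57 + 36) - 2)**2/(76 + ((57 + 36) - 2)**2)) = -(183037 + 2*(93 - 2)**2/(76 + (93 - 2)**2)) = -(183037 + 2*91**2/(76 + 91**2)) = -(183037 + 2*8281/(76 + 8281)) = -(183037 + 2*8281/8357) = -(183037 + 2*8281*(1/8357)) = -(183037 + 16562/8357) = -1*1529656771/8357 = -1529656771/8357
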